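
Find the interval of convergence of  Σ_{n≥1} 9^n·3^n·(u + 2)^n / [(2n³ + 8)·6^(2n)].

Ratio test: |a_{n+1}/a_n| = [(2n³ + 8)/(2(n+1)³ + 8)] · 9·3/36 → 3/4 as n → ∞.
The series converges when 3/4 · |u + 2| < 1, giving R = 4/3.
When u = -2/3, absolute convergence follows by limit comparison with Σ 1/n³.
When u = -10/3, absolute convergence follows by limit comparison with Σ 1/n³.

[-10/3, -2/3]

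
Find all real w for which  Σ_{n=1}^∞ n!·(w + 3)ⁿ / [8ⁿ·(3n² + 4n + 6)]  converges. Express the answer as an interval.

The ratio of consecutive coefficients is (n+1) · 1/8 · (3n² + 4n + 6)/(3(n+1)² + 4(n+1) + 6) → ∞.
The ratio grows without bound, so the series diverges whenever (w + 3) ≠ 0; it converges only at w = -3. R = 0.

{-3}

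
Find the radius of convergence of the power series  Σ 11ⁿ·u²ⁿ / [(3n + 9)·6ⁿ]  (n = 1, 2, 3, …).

R = √66/11

By the ratio test, |a_{n+1}/a_n| = [(3n + 9)/(3(n+1) + 9)] · 11/6 → 11/6.
Successive powers of u differ by 2, so the series converges when |u|² · 11/6 < 1, i.e. |u| < √(6/11). So R = √66/11.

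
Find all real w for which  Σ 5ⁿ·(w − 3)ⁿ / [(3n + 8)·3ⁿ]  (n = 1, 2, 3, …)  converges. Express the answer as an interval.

[12/5, 18/5)

Apply the ratio test: |a_{n+1}| / |a_n| = [(3n + 8)/(3(n+1) + 8)] · 5/3, which tends to 5/3 as n → ∞.
Thus R = 1/(5/3) = 3/5.
At w = 18/5: the terms behave like c/n; limit comparison with the harmonic series gives divergence.
When w = 12/5, an alternating series whose terms decrease to 0 in absolute value, so it converges by the Leibniz criterion.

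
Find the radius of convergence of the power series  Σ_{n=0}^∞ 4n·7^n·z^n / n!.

Apply the ratio test: |a_{n+1}| / |a_n| = 4(n+1)/4n · 7 · 1/(n+1), which tends to 0 as n → ∞.
Since the limit is 0 < 1 for every z, the series converges on all of ℝ and R = ∞.

R = ∞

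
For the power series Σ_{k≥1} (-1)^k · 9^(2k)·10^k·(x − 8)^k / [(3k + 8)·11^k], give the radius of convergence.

By the ratio test, |a_{k+1}/a_k| = [(3k + 8)/(3(k+1) + 8)] · 81·10/11 → 810/11.
Hence the series converges for |x − 8| < 1/(810/11) = 11/810, so the radius of convergence is 11/810.

R = 11/810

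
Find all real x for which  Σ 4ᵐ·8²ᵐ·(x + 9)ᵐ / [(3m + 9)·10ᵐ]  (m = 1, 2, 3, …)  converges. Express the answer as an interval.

Apply the ratio test: |a_{m+1}| / |a_m| = [(3m + 9)/(3(m+1) + 9)] · 4·64/10, which tends to 128/5 as m → ∞.
The series converges when 128/5 · |x + 9| < 1, giving R = 5/128.
At x = -1147/128: the terms are asymptotic to a nonzero constant times 1/m, so the series diverges by limit comparison with Σ 1/m.
At x = -1157/128: convergence follows from the alternating series test (terms decrease monotonically to 0).

[-1157/128, -1147/128)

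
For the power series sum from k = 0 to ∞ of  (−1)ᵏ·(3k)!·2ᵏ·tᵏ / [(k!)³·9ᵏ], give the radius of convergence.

Apply the ratio test: |a_{k+1}| / |a_k| = (3k+1)·(3k+2)·(3k+3)/(k+1)³ · 2/9, which tends to 6 as k → ∞.
The series converges when 6 · |t| < 1, giving R = 1/6.

R = 1/6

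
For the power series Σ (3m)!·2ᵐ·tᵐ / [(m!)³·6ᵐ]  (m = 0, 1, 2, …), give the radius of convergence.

R = 1/9

Ratio test: |a_{m+1}/a_m| = (3m+1)·(3m+2)·(3m+3)/(m+1)³ · 2/6 → 9 as m → ∞.
Convergence for |t| · 9 < 1, i.e. |t| < 1/9. So R = 1/9.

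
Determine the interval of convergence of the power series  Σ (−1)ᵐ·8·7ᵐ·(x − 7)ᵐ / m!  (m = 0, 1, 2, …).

The ratio of consecutive coefficients is 8/8 · 7 · 1/(m+1) → 0.
The limit is 0, so the series converges for all x; R = ∞.

(−∞, ∞)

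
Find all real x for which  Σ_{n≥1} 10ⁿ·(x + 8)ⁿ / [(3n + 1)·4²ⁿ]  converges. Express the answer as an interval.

[-48/5, -32/5)

Ratio test: |a_{n+1}/a_n| = [(3n + 1)/(3(n+1) + 1)] · 10/16 → 5/8 as n → ∞.
The series converges when 5/8 · |x + 8| < 1, giving R = 8/5.
Endpoint x = -32/5: the terms are asymptotic to a nonzero constant times 1/n, so the series diverges by limit comparison with Σ 1/n.
Endpoint x = -48/5: the terms alternate in sign and decrease monotonically to 0 in absolute value (size ~ c/n), so the alternating series test gives convergence.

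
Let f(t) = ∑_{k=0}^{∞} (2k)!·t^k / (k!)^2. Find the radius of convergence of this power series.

The ratio of consecutive coefficients is (2k+1)·(2k+2)/(k+1)² → 4.
The series converges when 4 · |t| < 1, giving R = 1/4.

R = 1/4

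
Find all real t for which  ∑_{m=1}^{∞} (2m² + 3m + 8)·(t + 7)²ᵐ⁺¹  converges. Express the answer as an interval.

(-8, -6)

Ratio test: |a_{m+1}/a_m| = (2(m+1)² + 3(m+1) + 8)/(2m² + 3m + 8) → 1 as m → ∞.
Writing y = (t + 7)², the series in y has radius 1, so |t + 7| < √(1) = 1 and R = 1.
Check t = -6: the m-th term does not approach 0; divergence by the term test.
Endpoint t = -8: the terms have absolute value of order m², which does not tend to 0, so the series diverges by the divergence test.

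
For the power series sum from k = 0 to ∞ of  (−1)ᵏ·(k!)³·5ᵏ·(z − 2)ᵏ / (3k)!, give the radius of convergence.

R = 27/5

The ratio of consecutive coefficients is (k+1)³/[(3k+1)·(3k+2)·(3k+3)] · 5 → 5/27.
Convergence for |z − 2| · 5/27 < 1, i.e. |z − 2| < 27/5. So R = 27/5.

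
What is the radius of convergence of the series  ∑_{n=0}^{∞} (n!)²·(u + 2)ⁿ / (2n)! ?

R = 4

Apply the ratio test: |a_{n+1}| / |a_n| = (n+1)²/[(2n+1)·(2n+2)], which tends to 1/4 as n → ∞.
Thus R = 1/(1/4) = 4.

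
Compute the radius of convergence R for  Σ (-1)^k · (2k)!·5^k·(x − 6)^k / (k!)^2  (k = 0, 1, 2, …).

R = 1/20

By the ratio test, |a_{k+1}/a_k| = (2k+1)·(2k+2)/(k+1)² · 5 → 20.
Thus R = 1/(20) = 1/20.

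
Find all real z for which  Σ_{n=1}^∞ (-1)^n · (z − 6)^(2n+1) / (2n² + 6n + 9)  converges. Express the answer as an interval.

[5, 7]

Apply the ratio test: |a_{n+1}| / |a_n| = (2n² + 6n + 9)/(2(n+1)² + 6(n+1) + 9), which tends to 1 as n → ∞.
Writing y = (z − 6)², the series in y has radius 1, so |z − 6| < √(1) = 1 and R = 1.
Endpoint z = 7: absolute convergence follows by limit comparison with Σ 1/n².
When z = 5, the terms are on the order of 1/n², so the series converges absolutely by comparison with the p-series (p = 2 > 1).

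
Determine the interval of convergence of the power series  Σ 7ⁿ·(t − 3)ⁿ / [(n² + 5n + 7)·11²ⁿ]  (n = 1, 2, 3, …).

[-100/7, 142/7]

By the ratio test, |a_{n+1}/a_n| = [(n² + 5n + 7)/((n+1)² + 5(n+1) + 7)] · 7/121 → 7/121.
Hence the series converges for |t − 3| < 1/(7/121) = 121/7, so the radius of convergence is 121/7.
At t = 142/7: the terms are on the order of 1/n², so the series converges absolutely by comparison with the p-series (p = 2 > 1).
At t = -100/7: absolute convergence follows by limit comparison with Σ 1/n².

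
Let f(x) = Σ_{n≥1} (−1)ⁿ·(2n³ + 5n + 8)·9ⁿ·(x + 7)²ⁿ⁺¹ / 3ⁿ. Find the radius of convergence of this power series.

Apply the ratio test: |a_{n+1}| / |a_n| = [(2(n+1)³ + 5(n+1) + 8)/(2n³ + 5n + 8)] · 9/3, which tends to 3 as n → ∞.
Successive powers of (x + 7) differ by 2, so the series converges when |x + 7|² · 3 < 1, i.e. |x + 7| < √(1/3). So R = √3/3.

R = √3/3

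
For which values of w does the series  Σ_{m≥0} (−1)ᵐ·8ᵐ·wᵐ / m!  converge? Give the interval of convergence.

By the ratio test, |a_{m+1}/a_m| = 8 · 1/(m+1) → 0.
The limit is 0, so the series converges for all w; R = ∞.

(−∞, ∞)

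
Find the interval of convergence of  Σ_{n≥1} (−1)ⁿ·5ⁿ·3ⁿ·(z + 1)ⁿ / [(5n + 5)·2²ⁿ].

(-19/15, -11/15]

Ratio test: |a_{n+1}/a_n| = [(5n + 5)/(5(n+1) + 5)] · 5·3/4 → 15/4 as n → ∞.
Hence the series converges for |z + 1| < 1/(15/4) = 4/15, so the radius of convergence is 4/15.
When z = -11/15, the terms alternate in sign and decrease monotonically to 0 in absolute value (size ~ c/n), so the alternating series test gives convergence.
Check z = -19/15: the terms behave like c/n; limit comparison with the harmonic series gives divergence.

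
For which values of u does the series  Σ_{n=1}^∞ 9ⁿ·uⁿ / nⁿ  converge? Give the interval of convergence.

Root test: |a_n|^(1/n) = 9/n → 0.
The limit is 0 for every u, so R = ∞.

(−∞, ∞)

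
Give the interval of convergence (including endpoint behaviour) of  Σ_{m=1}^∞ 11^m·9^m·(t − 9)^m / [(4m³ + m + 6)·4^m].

[887/99, 895/99]

Ratio test: |a_{m+1}/a_m| = [(4m³ + m + 6)/(4(m+1)³ + (m+1) + 6)] · 11·9/4 → 99/4 as m → ∞.
Convergence for |t − 9| · 99/4 < 1, i.e. |t − 9| < 4/99. So R = 4/99.
Check t = 895/99: absolute convergence follows by limit comparison with Σ 1/m³.
Endpoint t = 887/99: absolute convergence follows by limit comparison with Σ 1/m³.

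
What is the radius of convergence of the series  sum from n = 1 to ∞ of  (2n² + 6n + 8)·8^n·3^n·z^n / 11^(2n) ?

By the ratio test, |a_{n+1}/a_n| = [(2(n+1)² + 6(n+1) + 8)/(2n² + 6n + 8)] · 8·3/121 → 24/121.
Convergence for |z| · 24/121 < 1, i.e. |z| < 121/24. So R = 121/24.

R = 121/24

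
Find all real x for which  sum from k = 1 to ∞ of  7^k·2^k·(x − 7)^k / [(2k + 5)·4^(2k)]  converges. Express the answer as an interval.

[41/7, 57/7)

Apply the ratio test: |a_{k+1}| / |a_k| = [(2k + 5)/(2(k+1) + 5)] · 7·2/16, which tends to 7/8 as k → ∞.
Convergence for |x − 7| · 7/8 < 1, i.e. |x − 7| < 8/7. So R = 8/7.
Endpoint x = 57/7: comparison with the harmonic series Σ 1/k shows the series diverges.
When x = 41/7, the terms alternate in sign and decrease monotonically to 0 in absolute value (size ~ c/k), so the alternating series test gives convergence.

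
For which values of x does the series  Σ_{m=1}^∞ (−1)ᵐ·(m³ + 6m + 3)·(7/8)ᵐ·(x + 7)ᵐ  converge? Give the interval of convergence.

(-57/7, -41/7)

The ratio of consecutive coefficients is [((m+1)³ + 6(m+1) + 3)/(m³ + 6m + 3)] · 7/8 → 7/8.
Thus R = 1/(7/8) = 8/7.
Endpoint x = -41/7: the terms do not tend to 0, so the series diverges.
When x = -57/7, the m-th term does not approach 0; divergence by the term test.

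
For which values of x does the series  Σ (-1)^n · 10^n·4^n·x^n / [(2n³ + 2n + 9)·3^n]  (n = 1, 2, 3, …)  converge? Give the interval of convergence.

[-3/40, 3/40]

By the ratio test, |a_{n+1}/a_n| = [(2n³ + 2n + 9)/(2(n+1)³ + 2(n+1) + 9)] · 10·4/3 → 40/3.
Hence the series converges for |x| < 1/(40/3) = 3/40, so the radius of convergence is 3/40.
Endpoint x = 3/40: the terms are on the order of 1/n³, so the series converges absolutely by comparison with the p-series (p = 3 > 1).
Endpoint x = -3/40: absolute convergence follows by limit comparison with Σ 1/n³.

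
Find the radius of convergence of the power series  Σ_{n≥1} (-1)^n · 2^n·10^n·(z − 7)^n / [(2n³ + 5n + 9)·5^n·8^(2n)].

Ratio test: |a_{n+1}/a_n| = [(2n³ + 5n + 9)/(2(n+1)³ + 5(n+1) + 9)] · 2·10/(5·64) → 1/16 as n → ∞.
The series converges when 1/16 · |z − 7| < 1, giving R = 16.

R = 16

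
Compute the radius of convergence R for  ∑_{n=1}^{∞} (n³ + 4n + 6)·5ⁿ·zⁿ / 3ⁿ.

R = 3/5

Apply the ratio test: |a_{n+1}| / |a_n| = [((n+1)³ + 4(n+1) + 6)/(n³ + 4n + 6)] · 5/3, which tends to 5/3 as n → ∞.
The series converges when 5/3 · |z| < 1, giving R = 3/5.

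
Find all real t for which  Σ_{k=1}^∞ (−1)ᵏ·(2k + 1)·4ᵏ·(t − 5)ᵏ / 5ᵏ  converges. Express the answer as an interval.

(15/4, 25/4)

The ratio of consecutive coefficients is [(2(k+1) + 1)/(2k + 1)] · 4/5 → 4/5.
Hence the series converges for |t − 5| < 1/(4/5) = 5/4, so the radius of convergence is 5/4.
Endpoint t = 25/4: the terms have absolute value of order k, which does not tend to 0, so the series diverges by the divergence test.
At t = 15/4: the terms do not tend to 0, so the series diverges.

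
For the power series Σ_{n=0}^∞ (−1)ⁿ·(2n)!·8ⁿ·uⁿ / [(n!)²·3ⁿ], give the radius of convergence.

R = 3/32

Apply the ratio test: |a_{n+1}| / |a_n| = (2n+1)·(2n+2)/(n+1)² · 8/3, which tends to 32/3 as n → ∞.
The series converges when 32/3 · |u| < 1, giving R = 3/32.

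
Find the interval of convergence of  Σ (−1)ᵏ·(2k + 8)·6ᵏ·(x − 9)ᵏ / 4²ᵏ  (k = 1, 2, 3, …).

(19/3, 35/3)

Apply the ratio test: |a_{k+1}| / |a_k| = [(2(k+1) + 8)/(2k + 8)] · 6/16, which tends to 3/8 as k → ∞.
Convergence for |x − 9| · 3/8 < 1, i.e. |x − 9| < 8/3. So R = 8/3.
Check x = 35/3: the terms have absolute value of order k, which does not tend to 0, so the series diverges by the divergence test.
Check x = 19/3: the k-th term does not approach 0; divergence by the term test.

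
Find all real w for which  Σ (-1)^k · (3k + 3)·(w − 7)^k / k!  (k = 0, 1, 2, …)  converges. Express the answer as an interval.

Apply the ratio test: |a_{k+1}| / |a_k| = (3(k+1) + 3)/(3k + 3) · 1/(k+1), which tends to 0 as k → ∞.
The ratio tends to 0 regardless of w, hence R = ∞.

(−∞, ∞)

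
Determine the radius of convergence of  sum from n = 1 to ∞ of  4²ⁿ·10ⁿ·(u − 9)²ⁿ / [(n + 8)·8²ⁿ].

R = √10/5

The ratio of consecutive coefficients is [(n + 8)/((n+1) + 8)] · 16·10/64 → 5/2.
Writing y = (u − 9)², the series in y has radius 2/5, so |u − 9| < √(2/5) and R = √10/5.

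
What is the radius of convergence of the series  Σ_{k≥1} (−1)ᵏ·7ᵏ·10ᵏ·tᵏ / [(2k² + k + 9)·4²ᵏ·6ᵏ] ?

Ratio test: |a_{k+1}/a_k| = [(2k² + k + 9)/(2(k+1)² + (k+1) + 9)] · 7·10/(16·6) → 35/48 as k → ∞.
Convergence for |t| · 35/48 < 1, i.e. |t| < 48/35. So R = 48/35.

R = 48/35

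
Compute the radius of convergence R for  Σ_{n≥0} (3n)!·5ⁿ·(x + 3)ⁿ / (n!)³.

R = 1/135

The ratio of consecutive coefficients is (3n+1)·(3n+2)·(3n+3)/(n+1)³ · 5 → 135.
The series converges when 135 · |x + 3| < 1, giving R = 1/135.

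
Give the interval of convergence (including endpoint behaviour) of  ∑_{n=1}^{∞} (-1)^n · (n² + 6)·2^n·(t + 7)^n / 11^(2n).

Ratio test: |a_{n+1}/a_n| = [((n+1)² + 6)/(n² + 6)] · 2/121 → 2/121 as n → ∞.
The series converges when 2/121 · |t + 7| < 1, giving R = 121/2.
At t = 107/2: the terms do not tend to 0, so the series diverges.
At t = -135/2: the n-th term does not approach 0; divergence by the term test.

(-135/2, 107/2)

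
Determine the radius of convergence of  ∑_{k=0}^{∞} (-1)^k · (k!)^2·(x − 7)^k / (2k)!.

Ratio test: |a_{k+1}/a_k| = (k+1)²/[(2k+1)·(2k+2)] → 1/4 as k → ∞.
Convergence for |x − 7| · 1/4 < 1, i.e. |x − 7| < 4. So R = 4.

R = 4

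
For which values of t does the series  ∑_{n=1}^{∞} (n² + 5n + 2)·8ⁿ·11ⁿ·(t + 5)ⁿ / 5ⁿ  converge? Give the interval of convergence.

Ratio test: |a_{n+1}/a_n| = [((n+1)² + 5(n+1) + 2)/(n² + 5n + 2)] · 8·11/5 → 88/5 as n → ∞.
The series converges when 88/5 · |t + 5| < 1, giving R = 5/88.
At t = -435/88: the n-th term does not approach 0; divergence by the term test.
Endpoint t = -445/88: the n-th term does not approach 0; divergence by the term test.

(-445/88, -435/88)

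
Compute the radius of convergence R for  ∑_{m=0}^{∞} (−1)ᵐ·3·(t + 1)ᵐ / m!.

R = ∞

The ratio of consecutive coefficients is 3/3 · 1/(m+1) → 0.
The limit is 0, so the series converges for all t; R = ∞.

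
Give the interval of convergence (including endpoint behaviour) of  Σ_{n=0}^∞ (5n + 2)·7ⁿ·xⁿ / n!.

Apply the ratio test: |a_{n+1}| / |a_n| = (5(n+1) + 2)/(5n + 2) · 7 · 1/(n+1), which tends to 0 as n → ∞.
The limit is 0, so the series converges for all x; R = ∞.

(−∞, ∞)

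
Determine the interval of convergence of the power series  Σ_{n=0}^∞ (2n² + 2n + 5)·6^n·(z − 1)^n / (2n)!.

Ratio test: |a_{n+1}/a_n| = (2(n+1)² + 2(n+1) + 5)/(2n² + 2n + 5) · 6 · 1/[(2n+1)·(2n+2)] → 0 as n → ∞.
The ratio tends to 0 regardless of z, hence R = ∞.

(−∞, ∞)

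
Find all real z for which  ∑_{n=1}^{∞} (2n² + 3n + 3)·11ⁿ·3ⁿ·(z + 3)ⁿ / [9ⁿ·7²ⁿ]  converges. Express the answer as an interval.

(-180/11, 114/11)

The ratio of consecutive coefficients is [(2(n+1)² + 3(n+1) + 3)/(2n² + 3n + 3)] · 11·3/(9·49) → 11/147.
Thus R = 1/(11/147) = 147/11.
When z = 114/11, the n-th term does not approach 0; divergence by the term test.
When z = -180/11, the terms have absolute value of order n², which does not tend to 0, so the series diverges by the divergence test.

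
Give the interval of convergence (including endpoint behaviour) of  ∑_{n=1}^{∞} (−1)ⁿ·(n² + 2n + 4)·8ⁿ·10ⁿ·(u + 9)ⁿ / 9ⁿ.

Ratio test: |a_{n+1}/a_n| = [((n+1)² + 2(n+1) + 4)/(n² + 2n + 4)] · 8·10/9 → 80/9 as n → ∞.
The series converges when 80/9 · |u + 9| < 1, giving R = 9/80.
When u = -711/80, the terms have absolute value of order n², which does not tend to 0, so the series diverges by the divergence test.
At u = -729/80: the terms do not tend to 0, so the series diverges.

(-729/80, -711/80)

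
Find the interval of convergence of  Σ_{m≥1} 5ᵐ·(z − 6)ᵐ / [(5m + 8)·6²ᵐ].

By the ratio test, |a_{m+1}/a_m| = [(5m + 8)/(5(m+1) + 8)] · 5/36 → 5/36.
Convergence for |z − 6| · 5/36 < 1, i.e. |z − 6| < 36/5. So R = 36/5.
At z = 66/5: the terms behave like c/m; limit comparison with the harmonic series gives divergence.
At z = -6/5: an alternating series whose terms decrease to 0 in absolute value, so it converges by the Leibniz criterion.

[-6/5, 66/5)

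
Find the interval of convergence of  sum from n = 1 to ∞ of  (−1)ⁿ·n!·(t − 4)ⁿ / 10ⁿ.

{4}

Ratio test: |a_{n+1}/a_n| = (n+1) · 1/10 → ∞ as n → ∞.
Since the ratio → ∞, the series diverges for every t ≠ 4, and R = 0.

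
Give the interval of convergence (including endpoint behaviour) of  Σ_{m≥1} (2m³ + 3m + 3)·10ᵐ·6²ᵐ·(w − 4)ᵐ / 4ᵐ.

(359/90, 361/90)

The ratio of consecutive coefficients is [(2(m+1)³ + 3(m+1) + 3)/(2m³ + 3m + 3)] · 10·36/4 → 90.
Convergence for |w − 4| · 90 < 1, i.e. |w − 4| < 1/90. So R = 1/90.
Check w = 361/90: the terms have absolute value of order m³, which does not tend to 0, so the series diverges by the divergence test.
Check w = 359/90: the m-th term does not approach 0; divergence by the term test.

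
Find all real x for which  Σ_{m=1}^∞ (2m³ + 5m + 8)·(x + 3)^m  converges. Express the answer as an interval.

(-4, -2)

Apply the ratio test: |a_{m+1}| / |a_m| = (2(m+1)³ + 5(m+1) + 8)/(2m³ + 5m + 8), which tends to 1 as m → ∞.
Hence R = 1.
At x = -2: the m-th term does not approach 0; divergence by the term test.
When x = -4, the terms do not tend to 0, so the series diverges.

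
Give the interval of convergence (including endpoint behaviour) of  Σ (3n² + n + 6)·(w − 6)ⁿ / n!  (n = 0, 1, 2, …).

The ratio of consecutive coefficients is (3(n+1)² + (n+1) + 6)/(3n² + n + 6) · 1/(n+1) → 0.
The ratio tends to 0 regardless of w, hence R = ∞.

(−∞, ∞)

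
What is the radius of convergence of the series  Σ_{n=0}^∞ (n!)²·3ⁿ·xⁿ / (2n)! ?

Ratio test: |a_{n+1}/a_n| = (n+1)²/[(2n+1)·(2n+2)] · 3 → 3/4 as n → ∞.
The series converges when 3/4 · |x| < 1, giving R = 4/3.

R = 4/3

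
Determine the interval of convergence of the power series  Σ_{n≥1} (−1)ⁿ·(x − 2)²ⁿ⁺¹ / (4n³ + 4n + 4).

Ratio test: |a_{n+1}/a_n| = (4n³ + 4n + 4)/(4(n+1)³ + 4(n+1) + 4) → 1 as n → ∞.
Since the exponent of (x − 2) increases by 2 each term, convergence requires |x − 2|² < 1, hence R = 1.
Check x = 3: the terms are on the order of 1/n³, so the series converges absolutely by comparison with the p-series (p = 3 > 1).
Check x = 1: absolute convergence follows by limit comparison with Σ 1/n³.

[1, 3]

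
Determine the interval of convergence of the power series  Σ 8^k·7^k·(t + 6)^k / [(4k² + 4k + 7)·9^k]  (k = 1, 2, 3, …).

[-345/56, -327/56]

Ratio test: |a_{k+1}/a_k| = [(4k² + 4k + 7)/(4(k+1)² + 4(k+1) + 7)] · 8·7/9 → 56/9 as k → ∞.
Thus R = 1/(56/9) = 9/56.
Check t = -327/56: the series is dominated by a constant times Σ 1/k², which converges (p = 2 > 1).
When t = -345/56, the terms are on the order of 1/k², so the series converges absolutely by comparison with the p-series (p = 2 > 1).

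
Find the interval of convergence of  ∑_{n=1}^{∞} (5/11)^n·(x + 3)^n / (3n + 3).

[-26/5, -4/5)

The ratio of consecutive coefficients is [(3n + 3)/(3(n+1) + 3)] · 5/11 → 5/11.
Hence the series converges for |x + 3| < 1/(5/11) = 11/5, so the radius of convergence is 11/5.
Check x = -4/5: the terms behave like c/n; limit comparison with the harmonic series gives divergence.
When x = -26/5, convergence follows from the alternating series test (terms decrease monotonically to 0).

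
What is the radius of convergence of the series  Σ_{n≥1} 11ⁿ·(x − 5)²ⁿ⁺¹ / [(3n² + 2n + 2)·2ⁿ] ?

Ratio test: |a_{n+1}/a_n| = [(3n² + 2n + 2)/(3(n+1)² + 2(n+1) + 2)] · 11/2 → 11/2 as n → ∞.
Writing y = (x − 5)², the series in y has radius 2/11, so |x − 5| < √(2/11) and R = √22/11.

R = √22/11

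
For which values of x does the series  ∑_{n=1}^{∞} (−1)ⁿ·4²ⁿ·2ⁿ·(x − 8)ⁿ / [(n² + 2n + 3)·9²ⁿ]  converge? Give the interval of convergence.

[175/32, 337/32]

Apply the ratio test: |a_{n+1}| / |a_n| = [(n² + 2n + 3)/((n+1)² + 2(n+1) + 3)] · 16·2/81, which tends to 32/81 as n → ∞.
Thus R = 1/(32/81) = 81/32.
When x = 337/32, the terms are on the order of 1/n², so the series converges absolutely by comparison with the p-series (p = 2 > 1).
Check x = 175/32: the terms are on the order of 1/n², so the series converges absolutely by comparison with the p-series (p = 2 > 1).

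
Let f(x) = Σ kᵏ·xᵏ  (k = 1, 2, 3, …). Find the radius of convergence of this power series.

By the Cauchy root test, |a_k|^(1/k) = k → ∞.
The root grows without bound, so R = 0 (convergence only at x = 0).

R = 0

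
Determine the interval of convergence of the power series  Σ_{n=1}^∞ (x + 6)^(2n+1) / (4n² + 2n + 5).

[-7, -5]

The ratio of consecutive coefficients is (4n² + 2n + 5)/(4(n+1)² + 2(n+1) + 5) → 1.
Writing y = (x + 6)², the series in y has radius 1, so |x + 6| < √(1) = 1 and R = 1.
At x = -5: the series is dominated by a constant times Σ 1/n², which converges (p = 2 > 1).
Check x = -7: the terms are on the order of 1/n², so the series converges absolutely by comparison with the p-series (p = 2 > 1).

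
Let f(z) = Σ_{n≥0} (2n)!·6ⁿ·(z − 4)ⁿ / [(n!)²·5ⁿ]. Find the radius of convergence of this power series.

R = 5/24

Ratio test: |a_{n+1}/a_n| = (2n+1)·(2n+2)/(n+1)² · 6/5 → 24/5 as n → ∞.
Convergence for |z − 4| · 24/5 < 1, i.e. |z − 4| < 5/24. So R = 5/24.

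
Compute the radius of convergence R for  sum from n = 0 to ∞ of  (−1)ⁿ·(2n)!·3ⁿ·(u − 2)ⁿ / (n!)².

Ratio test: |a_{n+1}/a_n| = (2n+1)·(2n+2)/(n+1)² · 3 → 12 as n → ∞.
Convergence for |u − 2| · 12 < 1, i.e. |u − 2| < 1/12. So R = 1/12.

R = 1/12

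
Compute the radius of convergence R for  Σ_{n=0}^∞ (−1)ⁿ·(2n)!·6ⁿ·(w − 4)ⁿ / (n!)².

R = 1/24

Ratio test: |a_{n+1}/a_n| = (2n+1)·(2n+2)/(n+1)² · 6 → 24 as n → ∞.
Convergence for |w − 4| · 24 < 1, i.e. |w − 4| < 1/24. So R = 1/24.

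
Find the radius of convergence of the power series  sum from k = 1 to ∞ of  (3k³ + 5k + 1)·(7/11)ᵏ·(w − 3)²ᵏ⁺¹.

R = √77/7

The ratio of consecutive coefficients is [(3(k+1)³ + 5(k+1) + 1)/(3k³ + 5k + 1)] · 7/11 → 7/11.
Since the exponent of (w − 3) increases by 2 each term, convergence requires |w − 3|² < 11/7, hence R = √77/7.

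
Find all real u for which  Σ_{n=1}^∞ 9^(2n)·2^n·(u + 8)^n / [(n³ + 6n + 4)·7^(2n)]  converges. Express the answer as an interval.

Apply the ratio test: |a_{n+1}| / |a_n| = [(n³ + 6n + 4)/((n+1)³ + 6(n+1) + 4)] · 81·2/49, which tends to 162/49 as n → ∞.
Hence the series converges for |u + 8| < 1/(162/49) = 49/162, so the radius of convergence is 49/162.
When u = -1247/162, the terms are on the order of 1/n³, so the series converges absolutely by comparison with the p-series (p = 3 > 1).
At u = -1345/162: the terms are on the order of 1/n³, so the series converges absolutely by comparison with the p-series (p = 3 > 1).

[-1345/162, -1247/162]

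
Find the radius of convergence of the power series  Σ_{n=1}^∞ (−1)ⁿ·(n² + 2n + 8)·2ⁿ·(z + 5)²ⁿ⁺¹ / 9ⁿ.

R = 3√2/2

Ratio test: |a_{n+1}/a_n| = [((n+1)² + 2(n+1) + 8)/(n² + 2n + 8)] · 2/9 → 2/9 as n → ∞.
Writing y = (z + 5)², the series in y has radius 9/2, so |z + 5| < √(9/2) and R = 3√2/2.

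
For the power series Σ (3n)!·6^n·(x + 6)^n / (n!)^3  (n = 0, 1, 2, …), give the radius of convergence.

R = 1/162

By the ratio test, |a_{n+1}/a_n| = (3n+1)·(3n+2)·(3n+3)/(n+1)³ · 6 → 162.
The series converges when 162 · |x + 6| < 1, giving R = 1/162.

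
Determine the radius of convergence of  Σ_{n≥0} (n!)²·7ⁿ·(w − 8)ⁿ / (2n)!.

By the ratio test, |a_{n+1}/a_n| = (n+1)²/[(2n+1)·(2n+2)] · 7 → 7/4.
The series converges when 7/4 · |w − 8| < 1, giving R = 4/7.

R = 4/7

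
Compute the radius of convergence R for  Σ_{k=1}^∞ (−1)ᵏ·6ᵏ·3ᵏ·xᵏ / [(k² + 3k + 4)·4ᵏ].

R = 2/9

Ratio test: |a_{k+1}/a_k| = [(k² + 3k + 4)/((k+1)² + 3(k+1) + 4)] · 6·3/4 → 9/2 as k → ∞.
Thus R = 1/(9/2) = 2/9.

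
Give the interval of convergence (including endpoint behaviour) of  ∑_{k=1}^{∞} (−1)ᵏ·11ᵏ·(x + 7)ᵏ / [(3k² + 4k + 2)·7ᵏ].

Apply the ratio test: |a_{k+1}| / |a_k| = [(3k² + 4k + 2)/(3(k+1)² + 4(k+1) + 2)] · 11/7, which tends to 11/7 as k → ∞.
Hence the series converges for |x + 7| < 1/(11/7) = 7/11, so the radius of convergence is 7/11.
Check x = -70/11: the series is dominated by a constant times Σ 1/k², which converges (p = 2 > 1).
Check x = -84/11: the terms are on the order of 1/k², so the series converges absolutely by comparison with the p-series (p = 2 > 1).

[-84/11, -70/11]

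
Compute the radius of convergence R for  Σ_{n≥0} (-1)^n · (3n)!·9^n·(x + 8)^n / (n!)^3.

R = 1/243

Apply the ratio test: |a_{n+1}| / |a_n| = (3n+1)·(3n+2)·(3n+3)/(n+1)³ · 9, which tends to 243 as n → ∞.
Hence the series converges for |x + 8| < 1/(243) = 1/243, so the radius of convergence is 1/243.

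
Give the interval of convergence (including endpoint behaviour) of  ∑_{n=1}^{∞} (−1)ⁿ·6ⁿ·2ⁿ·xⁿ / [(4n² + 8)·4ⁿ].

[-1/3, 1/3]

Apply the ratio test: |a_{n+1}| / |a_n| = [(4n² + 8)/(4(n+1)² + 8)] · 6·2/4, which tends to 3 as n → ∞.
The series converges when 3 · |x| < 1, giving R = 1/3.
When x = 1/3, the series is dominated by a constant times Σ 1/n², which converges (p = 2 > 1).
At x = -1/3: the terms are on the order of 1/n², so the series converges absolutely by comparison with the p-series (p = 2 > 1).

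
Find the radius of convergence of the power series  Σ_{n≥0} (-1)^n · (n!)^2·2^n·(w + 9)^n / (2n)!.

By the ratio test, |a_{n+1}/a_n| = (n+1)²/[(2n+1)·(2n+2)] · 2 → 1/2.
Convergence for |w + 9| · 1/2 < 1, i.e. |w + 9| < 2. So R = 2.

R = 2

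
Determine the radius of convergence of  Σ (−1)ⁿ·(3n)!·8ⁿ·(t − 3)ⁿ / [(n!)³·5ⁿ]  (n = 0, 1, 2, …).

R = 5/216

Apply the ratio test: |a_{n+1}| / |a_n| = (3n+1)·(3n+2)·(3n+3)/(n+1)³ · 8/5, which tends to 216/5 as n → ∞.
Convergence for |t − 3| · 216/5 < 1, i.e. |t − 3| < 5/216. So R = 5/216.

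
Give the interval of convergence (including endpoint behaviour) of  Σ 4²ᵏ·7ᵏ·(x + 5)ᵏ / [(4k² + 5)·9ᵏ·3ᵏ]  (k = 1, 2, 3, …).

[-587/112, -533/112]

The ratio of consecutive coefficients is [(4k² + 5)/(4(k+1)² + 5)] · 16·7/(9·3) → 112/27.
The series converges when 112/27 · |x + 5| < 1, giving R = 27/112.
Endpoint x = -533/112: the terms are on the order of 1/k², so the series converges absolutely by comparison with the p-series (p = 2 > 1).
Check x = -587/112: the terms are on the order of 1/k², so the series converges absolutely by comparison with the p-series (p = 2 > 1).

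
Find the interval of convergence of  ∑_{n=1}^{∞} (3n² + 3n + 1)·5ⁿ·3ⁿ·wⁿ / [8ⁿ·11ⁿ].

(-88/15, 88/15)

Ratio test: |a_{n+1}/a_n| = [(3(n+1)² + 3(n+1) + 1)/(3n² + 3n + 1)] · 5·3/(8·11) → 15/88 as n → ∞.
The series converges when 15/88 · |w| < 1, giving R = 88/15.
At w = 88/15: the terms have absolute value of order n², which does not tend to 0, so the series diverges by the divergence test.
At w = -88/15: the terms have absolute value of order n², which does not tend to 0, so the series diverges by the divergence test.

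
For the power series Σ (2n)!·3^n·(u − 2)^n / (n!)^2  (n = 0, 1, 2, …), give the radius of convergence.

R = 1/12

By the ratio test, |a_{n+1}/a_n| = (2n+1)·(2n+2)/(n+1)² · 3 → 12.
Thus R = 1/(12) = 1/12.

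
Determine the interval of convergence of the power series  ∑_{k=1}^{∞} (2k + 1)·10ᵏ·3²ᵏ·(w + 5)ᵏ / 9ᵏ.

(-51/10, -49/10)

The ratio of consecutive coefficients is [(2(k+1) + 1)/(2k + 1)] · 10·9/9 → 10.
Thus R = 1/(10) = 1/10.
When w = -49/10, the terms have absolute value of order k, which does not tend to 0, so the series diverges by the divergence test.
When w = -51/10, the terms have absolute value of order k, which does not tend to 0, so the series diverges by the divergence test.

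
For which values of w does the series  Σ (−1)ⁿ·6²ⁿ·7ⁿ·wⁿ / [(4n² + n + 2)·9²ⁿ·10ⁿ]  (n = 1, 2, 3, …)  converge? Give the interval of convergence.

By the ratio test, |a_{n+1}/a_n| = [(4n² + n + 2)/(4(n+1)² + (n+1) + 2)] · 36·7/(81·10) → 14/45.
Hence the series converges for |w| < 1/(14/45) = 45/14, so the radius of convergence is 45/14.
Check w = 45/14: the terms are on the order of 1/n², so the series converges absolutely by comparison with the p-series (p = 2 > 1).
When w = -45/14, the series is dominated by a constant times Σ 1/n², which converges (p = 2 > 1).

[-45/14, 45/14]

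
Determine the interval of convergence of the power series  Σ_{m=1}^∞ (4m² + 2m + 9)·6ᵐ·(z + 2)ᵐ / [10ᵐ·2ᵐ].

(-16/3, 4/3)

Apply the ratio test: |a_{m+1}| / |a_m| = [(4(m+1)² + 2(m+1) + 9)/(4m² + 2m + 9)] · 6/(10·2), which tends to 3/10 as m → ∞.
The series converges when 3/10 · |z + 2| < 1, giving R = 10/3.
Endpoint z = 4/3: the terms have absolute value of order m², which does not tend to 0, so the series diverges by the divergence test.
Endpoint z = -16/3: the terms have absolute value of order m², which does not tend to 0, so the series diverges by the divergence test.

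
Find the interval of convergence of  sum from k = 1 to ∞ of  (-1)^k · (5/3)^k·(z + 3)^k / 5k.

By the ratio test, |a_{k+1}/a_k| = [5k/5(k+1)] · 5/3 → 5/3.
The series converges when 5/3 · |z + 3| < 1, giving R = 3/5.
When z = -12/5, the terms alternate in sign and decrease monotonically to 0 in absolute value (size ~ c/k), so the alternating series test gives convergence.
Check z = -18/5: comparison with the harmonic series Σ 1/k shows the series diverges.

(-18/5, -12/5]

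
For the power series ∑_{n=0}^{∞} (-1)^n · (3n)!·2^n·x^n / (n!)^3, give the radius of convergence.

R = 1/54

Ratio test: |a_{n+1}/a_n| = (3n+1)·(3n+2)·(3n+3)/(n+1)³ · 2 → 54 as n → ∞.
The series converges when 54 · |x| < 1, giving R = 1/54.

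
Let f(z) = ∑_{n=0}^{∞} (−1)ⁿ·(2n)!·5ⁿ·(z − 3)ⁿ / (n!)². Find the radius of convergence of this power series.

By the ratio test, |a_{n+1}/a_n| = (2n+1)·(2n+2)/(n+1)² · 5 → 20.
Thus R = 1/(20) = 1/20.

R = 1/20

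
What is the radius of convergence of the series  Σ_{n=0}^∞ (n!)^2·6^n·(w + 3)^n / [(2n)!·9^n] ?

Ratio test: |a_{n+1}/a_n| = (n+1)²/[(2n+1)·(2n+2)] · 6/9 → 1/6 as n → ∞.
Thus R = 1/(1/6) = 6.

R = 6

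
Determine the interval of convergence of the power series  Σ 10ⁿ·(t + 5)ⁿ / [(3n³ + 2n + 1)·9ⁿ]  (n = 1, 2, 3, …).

[-59/10, -41/10]

Apply the ratio test: |a_{n+1}| / |a_n| = [(3n³ + 2n + 1)/(3(n+1)³ + 2(n+1) + 1)] · 10/9, which tends to 10/9 as n → ∞.
Thus R = 1/(10/9) = 9/10.
Endpoint t = -41/10: the series is dominated by a constant times Σ 1/n³, which converges (p = 3 > 1).
At t = -59/10: the terms are on the order of 1/n³, so the series converges absolutely by comparison with the p-series (p = 3 > 1).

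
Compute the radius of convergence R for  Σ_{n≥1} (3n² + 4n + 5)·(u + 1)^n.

By the ratio test, |a_{n+1}/a_n| = (3(n+1)² + 4(n+1) + 5)/(3n² + 4n + 5) → 1.
So the series converges when |u + 1| < 1 and diverges when |u + 1| > 1; R = 1.

R = 1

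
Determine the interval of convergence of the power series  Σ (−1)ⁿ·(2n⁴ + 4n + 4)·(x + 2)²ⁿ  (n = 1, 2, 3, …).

(-3, -1)

Ratio test: |a_{n+1}/a_n| = (2(n+1)⁴ + 4(n+1) + 4)/(2n⁴ + 4n + 4) → 1 as n → ∞.
Writing y = (x + 2)², the series in y has radius 1, so |x + 2| < √(1) = 1 and R = 1.
Endpoint x = -1: the terms have absolute value of order n⁴, which does not tend to 0, so the series diverges by the divergence test.
At x = -3: the terms have absolute value of order n⁴, which does not tend to 0, so the series diverges by the divergence test.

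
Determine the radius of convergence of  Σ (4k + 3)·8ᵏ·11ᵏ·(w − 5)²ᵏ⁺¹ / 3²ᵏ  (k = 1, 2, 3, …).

Ratio test: |a_{k+1}/a_k| = [(4(k+1) + 3)/(4k + 3)] · 8·11/9 → 88/9 as k → ∞.
Since the exponent of (w − 5) increases by 2 each term, convergence requires |w − 5|² < 9/88, hence R = 3√22/44.

R = 3√22/44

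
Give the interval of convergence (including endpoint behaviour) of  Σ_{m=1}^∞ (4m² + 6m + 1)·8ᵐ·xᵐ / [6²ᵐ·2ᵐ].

The ratio of consecutive coefficients is [(4(m+1)² + 6(m+1) + 1)/(4m² + 6m + 1)] · 8/(36·2) → 1/9.
Convergence for |x| · 1/9 < 1, i.e. |x| < 9. So R = 9.
At x = 9: the terms do not tend to 0, so the series diverges.
When x = -9, the terms do not tend to 0, so the series diverges.

(-9, 9)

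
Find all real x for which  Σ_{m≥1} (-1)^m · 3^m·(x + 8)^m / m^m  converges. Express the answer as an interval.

By the Cauchy root test, |a_m|^(1/m) = 3/m → 0.
Since the m-th root of |a_m| tends to 0, the series converges for all real x; R = ∞.

(−∞, ∞)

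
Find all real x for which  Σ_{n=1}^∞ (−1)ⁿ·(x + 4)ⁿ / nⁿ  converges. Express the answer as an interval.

(−∞, ∞)

By the Cauchy root test, |a_n|^(1/n) = 1/n → 0.
Since the n-th root of |a_n| tends to 0, the series converges for all real x; R = ∞.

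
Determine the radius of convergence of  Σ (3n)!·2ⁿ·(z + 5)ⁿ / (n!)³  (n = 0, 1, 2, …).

Apply the ratio test: |a_{n+1}| / |a_n| = (3n+1)·(3n+2)·(3n+3)/(n+1)³ · 2, which tends to 54 as n → ∞.
The series converges when 54 · |z + 5| < 1, giving R = 1/54.

R = 1/54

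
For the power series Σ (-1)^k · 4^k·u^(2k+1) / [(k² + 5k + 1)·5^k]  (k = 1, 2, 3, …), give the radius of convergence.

The ratio of consecutive coefficients is [(k² + 5k + 1)/((k+1)² + 5(k+1) + 1)] · 4/5 → 4/5.
Successive powers of u differ by 2, so the series converges when |u|² · 4/5 < 1, i.e. |u| < √(5/4). So R = √5/2.

R = √5/2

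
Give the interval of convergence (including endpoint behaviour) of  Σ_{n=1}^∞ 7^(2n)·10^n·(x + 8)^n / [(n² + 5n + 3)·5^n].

[-785/98, -783/98]

Ratio test: |a_{n+1}/a_n| = [(n² + 5n + 3)/((n+1)² + 5(n+1) + 3)] · 49·10/5 → 98 as n → ∞.
The series converges when 98 · |x + 8| < 1, giving R = 1/98.
Check x = -783/98: absolute convergence follows by limit comparison with Σ 1/n².
At x = -785/98: the series is dominated by a constant times Σ 1/n², which converges (p = 2 > 1).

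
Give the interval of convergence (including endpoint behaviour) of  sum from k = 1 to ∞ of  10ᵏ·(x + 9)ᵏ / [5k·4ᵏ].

[-47/5, -43/5)

Apply the ratio test: |a_{k+1}| / |a_k| = [5k/5(k+1)] · 10/4, which tends to 5/2 as k → ∞.
The series converges when 5/2 · |x + 9| < 1, giving R = 2/5.
When x = -43/5, the terms are asymptotic to a nonzero constant times 1/k, so the series diverges by limit comparison with Σ 1/k.
At x = -47/5: an alternating series whose terms decrease to 0 in absolute value, so it converges by the Leibniz criterion.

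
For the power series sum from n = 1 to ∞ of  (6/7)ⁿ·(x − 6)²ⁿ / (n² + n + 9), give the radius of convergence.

Apply the ratio test: |a_{n+1}| / |a_n| = [(n² + n + 9)/((n+1)² + (n+1) + 9)] · 6/7, which tends to 6/7 as n → ∞.
Successive powers of (x − 6) differ by 2, so the series converges when |x − 6|² · 6/7 < 1, i.e. |x − 6| < √(7/6). So R = √42/6.

R = √42/6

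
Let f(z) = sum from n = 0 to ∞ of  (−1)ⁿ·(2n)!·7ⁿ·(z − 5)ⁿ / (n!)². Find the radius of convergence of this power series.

R = 1/28

Ratio test: |a_{n+1}/a_n| = (2n+1)·(2n+2)/(n+1)² · 7 → 28 as n → ∞.
Convergence for |z − 5| · 28 < 1, i.e. |z − 5| < 1/28. So R = 1/28.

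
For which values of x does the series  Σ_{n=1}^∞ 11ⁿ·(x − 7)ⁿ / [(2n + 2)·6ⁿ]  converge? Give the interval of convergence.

By the ratio test, |a_{n+1}/a_n| = [(2n + 2)/(2(n+1) + 2)] · 11/6 → 11/6.
Thus R = 1/(11/6) = 6/11.
When x = 83/11, the terms are asymptotic to a nonzero constant times 1/n, so the series diverges by limit comparison with Σ 1/n.
When x = 71/11, the terms alternate in sign and decrease monotonically to 0 in absolute value (size ~ c/n), so the alternating series test gives convergence.

[71/11, 83/11)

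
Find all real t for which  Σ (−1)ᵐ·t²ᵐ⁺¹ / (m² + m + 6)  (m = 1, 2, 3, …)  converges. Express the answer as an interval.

By the ratio test, |a_{m+1}/a_m| = (m² + m + 6)/((m+1)² + (m+1) + 6) → 1.
Writing y = t², the series in y has radius 1, so |t| < √(1) = 1 and R = 1.
Check t = 1: absolute convergence follows by limit comparison with Σ 1/m².
When t = -1, the series is dominated by a constant times Σ 1/m², which converges (p = 2 > 1).

[-1, 1]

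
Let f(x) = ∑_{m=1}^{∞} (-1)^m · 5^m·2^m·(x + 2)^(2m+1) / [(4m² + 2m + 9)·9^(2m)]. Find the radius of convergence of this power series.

R = 9√10/10

Ratio test: |a_{m+1}/a_m| = [(4m² + 2m + 9)/(4(m+1)² + 2(m+1) + 9)] · 5·2/81 → 10/81 as m → ∞.
Writing y = (x + 2)², the series in y has radius 81/10, so |x + 2| < √(81/10) and R = 9√10/10.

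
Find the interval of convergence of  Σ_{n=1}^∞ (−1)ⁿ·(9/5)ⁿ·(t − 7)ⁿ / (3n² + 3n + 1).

Ratio test: |a_{n+1}/a_n| = [(3n² + 3n + 1)/(3(n+1)² + 3(n+1) + 1)] · 9/5 → 9/5 as n → ∞.
The series converges when 9/5 · |t − 7| < 1, giving R = 5/9.
Endpoint t = 68/9: absolute convergence follows by limit comparison with Σ 1/n².
Endpoint t = 58/9: absolute convergence follows by limit comparison with Σ 1/n².

[58/9, 68/9]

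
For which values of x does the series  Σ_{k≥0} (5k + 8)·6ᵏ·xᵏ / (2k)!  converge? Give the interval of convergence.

(−∞, ∞)

The ratio of consecutive coefficients is (5(k+1) + 8)/(5k + 8) · 6 · 1/[(2k+1)·(2k+2)] → 0.
The ratio tends to 0 regardless of x, hence R = ∞.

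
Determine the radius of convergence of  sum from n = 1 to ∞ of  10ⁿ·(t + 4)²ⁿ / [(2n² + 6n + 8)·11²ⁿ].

Apply the ratio test: |a_{n+1}| / |a_n| = [(2n² + 6n + 8)/(2(n+1)² + 6(n+1) + 8)] · 10/121, which tends to 10/121 as n → ∞.
Writing y = (t + 4)², the series in y has radius 121/10, so |t + 4| < √(121/10) and R = 11√10/10.

R = 11√10/10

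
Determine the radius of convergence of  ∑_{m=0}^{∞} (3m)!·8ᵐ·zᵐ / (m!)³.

Apply the ratio test: |a_{m+1}| / |a_m| = (3m+1)·(3m+2)·(3m+3)/(m+1)³ · 8, which tends to 216 as m → ∞.
Hence the series converges for |z| < 1/(216) = 1/216, so the radius of convergence is 1/216.

R = 1/216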